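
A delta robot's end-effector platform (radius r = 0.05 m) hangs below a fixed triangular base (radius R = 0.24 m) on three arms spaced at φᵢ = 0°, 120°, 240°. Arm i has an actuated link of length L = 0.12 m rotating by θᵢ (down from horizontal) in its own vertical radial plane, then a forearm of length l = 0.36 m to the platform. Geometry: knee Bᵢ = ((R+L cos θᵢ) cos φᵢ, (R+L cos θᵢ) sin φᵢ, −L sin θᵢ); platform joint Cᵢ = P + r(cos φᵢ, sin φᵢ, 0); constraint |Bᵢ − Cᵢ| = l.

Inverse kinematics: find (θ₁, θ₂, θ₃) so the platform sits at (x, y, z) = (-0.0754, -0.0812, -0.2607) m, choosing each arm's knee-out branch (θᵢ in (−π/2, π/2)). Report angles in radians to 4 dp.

rotate P by −φ1: (-0.0754, -0.0812, -0.2607)
  A cos θ + B sin θ = C:  0.2654·cos θ + -0.2607·sin θ = -0.1241
  √(A²+B²)=0.3720;  θ1 = -0.7765+1.9110 ≈ 1.1346
rotate P by −φ2: (-0.0326, 0.1059, -0.2607)
  A=0.2226, B=-0.2607, C=(l²−L²−A²−y'²−z²)/(2L)=-0.0564
  θ2 = atan2(B,A) + arccos(C/0.3428) = 0.8721
arm 3 (φ=240.0°): x'=0.1080, y'=-0.0247
  A cos θ + B sin θ = C:  0.0820·cos θ + -0.2607·sin θ = 0.1663
  γ=atan2(-0.2607,0.0820)=-1.2661;  ψ=arccos(0.6084)=0.9167;  θ3=γ+ψ≈-0.3494

θ₁ = 1.1346, θ₂ = 0.8721, θ₃ = -0.3494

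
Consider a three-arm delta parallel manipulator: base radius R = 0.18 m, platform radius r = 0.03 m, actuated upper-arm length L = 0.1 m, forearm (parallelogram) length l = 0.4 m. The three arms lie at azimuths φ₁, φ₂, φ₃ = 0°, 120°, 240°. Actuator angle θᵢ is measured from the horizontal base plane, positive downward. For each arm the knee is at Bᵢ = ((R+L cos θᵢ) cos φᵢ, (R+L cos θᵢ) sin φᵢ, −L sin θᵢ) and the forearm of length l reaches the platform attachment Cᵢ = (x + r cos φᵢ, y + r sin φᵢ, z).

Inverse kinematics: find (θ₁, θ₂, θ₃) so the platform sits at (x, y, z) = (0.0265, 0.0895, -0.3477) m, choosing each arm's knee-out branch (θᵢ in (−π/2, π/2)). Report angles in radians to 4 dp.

θ₁ = 0.2620, θ₂ = -0.0003, θ₃ = 0.9598

rotate P by −φ1: (0.0265, 0.0895, -0.3477)
  A cos θ + B sin θ = C:  0.1235·cos θ + -0.3477·sin θ = 0.0292
  θ1 = atan2(B,A) + arccos(C/0.3690) = 0.2620
arm 2 (φ=120.0°): x'=0.0643, y'=-0.0677
  e−x'=0.0857;  (l²−L²−(e−x')²−y'²−z²)/2L = 0.0858
  θ2 = atan2(B,A) + arccos(C/0.3581) = -0.0003
φ3=240.0° → target in arm frame (-0.0908, -0.0218)
  e−x'=0.2408;  (l²−L²−(e−x')²−y'²−z²)/2L = -0.1467
  γ=atan2(-0.3477,0.2408)=-0.9652;  ψ=arccos(-0.3468)=1.9250;  θ3=γ+ψ≈0.9598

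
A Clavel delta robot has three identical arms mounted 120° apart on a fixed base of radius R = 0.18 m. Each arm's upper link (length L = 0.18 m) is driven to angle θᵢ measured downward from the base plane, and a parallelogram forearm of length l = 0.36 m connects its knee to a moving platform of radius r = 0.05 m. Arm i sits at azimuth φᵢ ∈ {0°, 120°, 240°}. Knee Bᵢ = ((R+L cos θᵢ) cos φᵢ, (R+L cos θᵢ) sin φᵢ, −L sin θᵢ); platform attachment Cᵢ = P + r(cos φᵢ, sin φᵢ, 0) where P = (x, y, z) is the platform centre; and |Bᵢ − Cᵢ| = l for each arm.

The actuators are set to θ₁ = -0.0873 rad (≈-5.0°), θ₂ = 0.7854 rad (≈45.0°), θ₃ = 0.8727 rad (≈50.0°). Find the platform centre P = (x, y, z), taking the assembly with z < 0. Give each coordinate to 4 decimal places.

(0.1154, 0.0120, -0.2873)

φ1=0.0°: virtual centre (0.3093, 0.0000, 0.0157), radius l
arm 2 at φ=120.0°: e+L cos θ2 = 0.2573;  centre 2 = (-0.1286, 0.2228, -0.1273)
arm 3 at φ=240.0°: e+L cos θ3 = 0.2457;  centre 3 = (-0.1228, -0.2128, -0.1379)
|centre ₂|²−|centre ₁|² = -0.0135;  |centre ₃|²−|centre ₁|² = -0.0165
linear system: -0.8759x+0.4456y = -0.0135−-0.2859z; -0.8643x+-0.4256y = -0.0165−-0.3072z
Cramer: x(z) = 0.0173-0.3412z;  y(z) = 0.0037-0.0289z
into |P−centre ₁|² = l²: 1.1172z² + 0.1676z + -0.0441 = 0;  Δ = 0.2251;  z = -0.2873 or 0.1373 → z<0 root = -0.2873
x = 0.1154, y = 0.0120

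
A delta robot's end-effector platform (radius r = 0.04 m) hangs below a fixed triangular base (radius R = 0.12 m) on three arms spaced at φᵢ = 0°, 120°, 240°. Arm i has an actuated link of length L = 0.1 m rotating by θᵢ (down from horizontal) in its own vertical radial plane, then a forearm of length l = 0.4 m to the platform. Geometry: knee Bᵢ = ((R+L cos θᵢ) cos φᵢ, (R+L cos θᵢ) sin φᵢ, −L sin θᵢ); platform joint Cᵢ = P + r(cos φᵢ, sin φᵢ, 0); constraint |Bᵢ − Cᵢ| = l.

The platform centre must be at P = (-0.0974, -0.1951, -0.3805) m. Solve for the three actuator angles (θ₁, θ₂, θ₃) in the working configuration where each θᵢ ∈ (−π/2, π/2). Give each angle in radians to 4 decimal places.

rotate P by −φ1: (-0.0974, -0.1951, -0.3805)
  A=0.1774, B=-0.3805, C=(l²−L²−A²−y'²−z²)/(2L)=-0.3216
  θ1 = atan2(B,A) + arccos(C/0.4198) = 1.3088
arm 2 (φ=120.0°): x'=-0.1203, y'=0.1819
  A=0.2003, B=-0.3805, C=(l²−L²−A²−y'²−z²)/(2L)=-0.3399
  θ2 = atan2(B,A) + arccos(C/0.4300) = 1.3960
arm 3 (φ=240.0°): x'=0.2177, y'=0.0132
  A=-0.1377, B=-0.3805, C=(l²−L²−A²−y'²−z²)/(2L)=-0.0695
  θ3 = atan2(B,A) + arccos(C/0.4046) = -0.1745

θ₁ = 1.3088, θ₂ = 1.3960, θ₃ = -0.1745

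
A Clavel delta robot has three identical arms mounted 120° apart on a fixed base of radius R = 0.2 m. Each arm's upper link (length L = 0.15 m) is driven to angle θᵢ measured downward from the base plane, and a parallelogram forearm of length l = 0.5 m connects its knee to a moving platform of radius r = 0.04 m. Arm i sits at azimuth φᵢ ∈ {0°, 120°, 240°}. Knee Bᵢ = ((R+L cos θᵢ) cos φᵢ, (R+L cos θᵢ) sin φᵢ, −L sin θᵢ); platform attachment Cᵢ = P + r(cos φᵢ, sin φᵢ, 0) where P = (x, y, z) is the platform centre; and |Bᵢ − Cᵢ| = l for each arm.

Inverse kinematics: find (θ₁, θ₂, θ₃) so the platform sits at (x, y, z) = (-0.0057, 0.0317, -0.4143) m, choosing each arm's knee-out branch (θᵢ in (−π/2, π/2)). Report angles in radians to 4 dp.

arm 1 (φ=0.0°): x'=-0.0057, y'=0.0317
  e−x'=0.1657;  (l²−L²−(e−x')²−y'²−z²)/2L = 0.0913
  θ1 = atan2(B,A) + arccos(C/0.4462) = 0.1744
arm 2 (φ=120.0°): x'=0.0303, y'=-0.0109
  A cos θ + B sin θ = C:  0.1297·cos θ + -0.4143·sin θ = 0.1297
  √(A²+B²)=0.4341;  θ2 = -1.2674+1.2674 ≈ 0.0000
arm 3 (φ=240.0°): x'=-0.0246, y'=-0.0208
  e−x'=0.1846;  (l²−L²−(e−x')²−y'²−z²)/2L = 0.0712
  γ=atan2(-0.4143,0.1846)=-1.1516;  ψ=arccos(0.1569)=1.4133;  θ3=γ+ψ≈0.2617

θ₁ = 0.1744, θ₂ = 0.0000, θ₃ = 0.2617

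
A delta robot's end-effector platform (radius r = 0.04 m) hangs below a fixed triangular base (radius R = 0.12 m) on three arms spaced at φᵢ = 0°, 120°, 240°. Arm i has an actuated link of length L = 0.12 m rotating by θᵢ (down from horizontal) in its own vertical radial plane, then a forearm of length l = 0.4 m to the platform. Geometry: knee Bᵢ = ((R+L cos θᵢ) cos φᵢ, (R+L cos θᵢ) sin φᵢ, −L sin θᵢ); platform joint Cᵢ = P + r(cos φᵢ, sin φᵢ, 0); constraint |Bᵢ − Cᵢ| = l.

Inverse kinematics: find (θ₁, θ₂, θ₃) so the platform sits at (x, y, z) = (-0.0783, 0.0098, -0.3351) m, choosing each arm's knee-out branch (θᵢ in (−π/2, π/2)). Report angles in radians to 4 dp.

θ₁ = 0.3495, θ₂ = -0.2616, θ₃ = -0.1740

rotate P by −φ1: (-0.0783, 0.0098, -0.3351)
  e−x'=0.1583;  (l²−L²−(e−x')²−y'²−z²)/2L = 0.0340
  γ=atan2(-0.3351,0.1583)=-1.1295;  ψ=arccos(0.0917)=1.4790;  θ1=γ+ψ≈0.3495
φ2=120.0° → target in arm frame (0.0476, 0.0629)
  A=0.0324, B=-0.3351, C=(l²−L²−A²−y'²−z²)/(2L)=0.1179
  γ=atan2(-0.3351,0.0324)=-1.4745;  ψ=arccos(0.3503)=1.2129;  θ2=γ+ψ≈-0.2616
arm 3 (φ=240.0°): x'=0.0307, y'=-0.0727
  A cos θ + B sin θ = C:  0.0493·cos θ + -0.3351·sin θ = 0.1066
  θ3 = atan2(B,A) + arccos(C/0.3387) = -0.1740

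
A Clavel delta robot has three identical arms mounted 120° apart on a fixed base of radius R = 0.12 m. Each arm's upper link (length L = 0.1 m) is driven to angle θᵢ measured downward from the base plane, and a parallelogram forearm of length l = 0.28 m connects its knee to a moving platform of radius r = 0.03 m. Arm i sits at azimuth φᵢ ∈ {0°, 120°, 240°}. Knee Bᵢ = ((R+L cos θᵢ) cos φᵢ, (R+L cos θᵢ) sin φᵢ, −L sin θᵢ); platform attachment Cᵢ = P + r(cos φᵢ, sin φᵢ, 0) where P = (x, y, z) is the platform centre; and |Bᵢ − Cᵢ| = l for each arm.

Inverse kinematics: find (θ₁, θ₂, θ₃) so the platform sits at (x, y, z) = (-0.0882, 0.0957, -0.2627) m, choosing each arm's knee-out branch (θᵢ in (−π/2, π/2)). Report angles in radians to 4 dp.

θ₁ = 1.3090, θ₂ = -0.0872, θ₃ = 1.0473

arm 1 (φ=0.0°): x'=-0.0882, y'=0.0957
  e−x'=0.1782;  (l²−L²−(e−x')²−y'²−z²)/2L = -0.2076
  θ1 = atan2(B,A) + arccos(C/0.3174) = 1.3090
φ2=120.0° → target in arm frame (0.1270, 0.0285)
  A=-0.0370, B=-0.2627, C=(l²−L²−A²−y'²−z²)/(2L)=-0.0140
  √(A²+B²)=0.2653;  θ2 = -1.7106+1.6235 ≈ -0.0872
arm 3 (φ=240.0°): x'=-0.0388, y'=-0.1242
  e−x'=0.1288;  (l²−L²−(e−x')²−y'²−z²)/2L = -0.1631
  √(A²+B²)=0.2926;  θ3 = -1.1150+2.1623 ≈ 1.0473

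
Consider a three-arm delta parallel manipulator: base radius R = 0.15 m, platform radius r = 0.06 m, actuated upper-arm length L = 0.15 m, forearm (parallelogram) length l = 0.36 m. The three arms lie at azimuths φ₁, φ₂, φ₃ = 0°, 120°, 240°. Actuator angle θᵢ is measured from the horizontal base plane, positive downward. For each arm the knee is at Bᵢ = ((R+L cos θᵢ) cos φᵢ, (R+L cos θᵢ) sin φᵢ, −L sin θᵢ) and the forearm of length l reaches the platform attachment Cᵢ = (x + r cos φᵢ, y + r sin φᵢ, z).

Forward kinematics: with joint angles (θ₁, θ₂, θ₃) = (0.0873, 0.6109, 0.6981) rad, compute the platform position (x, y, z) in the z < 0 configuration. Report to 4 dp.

(0.0849, 0.0126, -0.3380)

φ1=0.0°: virtual centre (0.2394, 0.0000, -0.0131), radius l
S2 = (0.2129·cos120.0°, 0.2129·sin120.0°, -0.0860) = (-0.1064, 0.1844, -0.0860)
arm 3 at φ=240.0°: (R−r)+L cos θ3 = 0.2049;  S3 = (-0.1025, -0.1775, -0.0964)
|S₂|²−|S₁|² = -0.0048;  |S₃|²−|S₁|² = -0.0062
plane₁₂: -0.6917x+0.3687y+-0.1459z = -0.0048
det = 0.4976;  x = 0.0080+-0.2276z,  y = 0.0021+-0.0312z
quadratic in z: (1.0528)z²+(0.1314)z+(-0.0759)=0, √Δ=0.5803 → z ∈ {-0.3380, 0.2132}; z = -0.3380 (taking z<0)
x = 0.0849, y = 0.0126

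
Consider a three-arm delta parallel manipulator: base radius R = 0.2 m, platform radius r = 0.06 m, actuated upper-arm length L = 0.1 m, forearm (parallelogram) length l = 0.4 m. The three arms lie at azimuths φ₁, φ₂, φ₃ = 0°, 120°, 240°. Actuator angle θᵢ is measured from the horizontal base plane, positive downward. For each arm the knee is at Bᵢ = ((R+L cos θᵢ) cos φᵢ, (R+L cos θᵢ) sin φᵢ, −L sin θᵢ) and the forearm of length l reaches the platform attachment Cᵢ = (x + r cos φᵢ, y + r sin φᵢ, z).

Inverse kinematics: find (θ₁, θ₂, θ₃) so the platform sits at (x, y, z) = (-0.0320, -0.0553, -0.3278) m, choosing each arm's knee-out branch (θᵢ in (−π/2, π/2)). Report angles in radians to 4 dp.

φ1=0.0° → target in arm frame (-0.0320, -0.0553)
  e−x'=0.1720;  (l²−L²−(e−x')²−y'²−z²)/2L = 0.0495
  θ1 = atan2(B,A) + arccos(C/0.3702) = 0.3490
rotate P by −φ2: (-0.0319, 0.0554, -0.3278)
  A cos θ + B sin θ = C:  0.1719·cos θ + -0.3278·sin θ = 0.0497
  θ2 = atan2(B,A) + arccos(C/0.3701) = 0.3483
arm 3 (φ=240.0°): x'=0.0639, y'=-0.0001
  A cos θ + B sin θ = C:  0.0761·cos θ + -0.3278·sin θ = 0.1838
  θ3 = atan2(B,A) + arccos(C/0.3365) = -0.3496

θ₁ = 0.3490, θ₂ = 0.3483, θ₃ = -0.3496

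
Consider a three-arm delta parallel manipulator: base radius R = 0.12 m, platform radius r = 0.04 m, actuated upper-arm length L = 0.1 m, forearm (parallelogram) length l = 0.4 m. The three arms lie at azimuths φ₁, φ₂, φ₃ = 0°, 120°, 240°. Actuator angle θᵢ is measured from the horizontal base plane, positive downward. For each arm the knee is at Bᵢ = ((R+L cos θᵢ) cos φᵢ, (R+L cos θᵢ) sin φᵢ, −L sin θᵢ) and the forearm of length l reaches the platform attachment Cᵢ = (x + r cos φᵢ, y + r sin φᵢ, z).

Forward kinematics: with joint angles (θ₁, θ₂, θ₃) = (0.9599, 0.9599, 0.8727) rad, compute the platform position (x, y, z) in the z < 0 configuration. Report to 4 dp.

(-0.0070, -0.0121, -0.4548)

arm 1 at φ=0.0°: e+L cos θ1 = 0.1374;  O1 = (0.1374, 0.0000, -0.0819)
arm 2 at φ=120.0°: e+L cos θ2 = 0.1374;  O2 = (-0.0687, 0.1190, -0.0819)
φ3=240.0°: virtual centre (-0.0721, -0.1249, -0.0766), radius l
|O₂|²−|O₁|² = 0.0000;  |O₃|²−|O₁|² = 0.0011
linear system: -0.4121x+0.2379y = 0.0000−0.0000z; -0.4190x+-0.2499y = 0.0011−0.0106z
Cramer: x(z) = -0.0013+0.0125z;  y(z) = -0.0022+0.0216z
into |P−O₁|² = l²: 1.0006z² + 0.1603z + -0.1341 = 0;  Δ = 0.5623;  z = -0.4548 or 0.2946 → z<0 root = -0.4548
x = -0.0070, y = -0.0121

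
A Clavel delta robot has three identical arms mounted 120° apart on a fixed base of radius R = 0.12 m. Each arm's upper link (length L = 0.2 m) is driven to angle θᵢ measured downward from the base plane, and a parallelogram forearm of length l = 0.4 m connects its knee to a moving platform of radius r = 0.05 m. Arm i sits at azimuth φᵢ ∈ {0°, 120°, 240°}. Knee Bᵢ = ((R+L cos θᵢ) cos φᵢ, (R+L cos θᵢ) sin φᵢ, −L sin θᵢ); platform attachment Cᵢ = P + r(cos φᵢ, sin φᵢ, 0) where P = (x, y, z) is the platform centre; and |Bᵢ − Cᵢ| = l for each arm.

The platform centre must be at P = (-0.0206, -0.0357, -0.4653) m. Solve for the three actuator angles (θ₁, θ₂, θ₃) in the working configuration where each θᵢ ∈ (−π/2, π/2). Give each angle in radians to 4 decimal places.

θ₁ = 0.7854, θ₂ = 0.7855, θ₃ = 0.6109

arm 1 (φ=0.0°): x'=-0.0206, y'=-0.0357
  A=0.0906, B=-0.4653, C=(l²−L²−A²−y'²−z²)/(2L)=-0.2650
  γ=atan2(-0.4653,0.0906)=-1.3785;  ψ=arccos(-0.5590)=2.1639;  θ1=γ+ψ≈0.7854
rotate P by −φ2: (-0.0206, 0.0357, -0.4653)
  A cos θ + B sin θ = C:  0.0906·cos θ + -0.4653·sin θ = -0.2650
  γ=atan2(-0.4653,0.0906)=-1.3785;  ψ=arccos(-0.5590)=2.1639;  θ2=γ+ψ≈0.7855
arm 3 (φ=240.0°): x'=0.0412, y'=0.0000
  A=0.0288, B=-0.4653, C=(l²−L²−A²−y'²−z²)/(2L)=-0.2433
  γ=atan2(-0.4653,0.0288)=-1.5090;  ψ=arccos(-0.5220)=2.1199;  θ3=γ+ψ≈0.6109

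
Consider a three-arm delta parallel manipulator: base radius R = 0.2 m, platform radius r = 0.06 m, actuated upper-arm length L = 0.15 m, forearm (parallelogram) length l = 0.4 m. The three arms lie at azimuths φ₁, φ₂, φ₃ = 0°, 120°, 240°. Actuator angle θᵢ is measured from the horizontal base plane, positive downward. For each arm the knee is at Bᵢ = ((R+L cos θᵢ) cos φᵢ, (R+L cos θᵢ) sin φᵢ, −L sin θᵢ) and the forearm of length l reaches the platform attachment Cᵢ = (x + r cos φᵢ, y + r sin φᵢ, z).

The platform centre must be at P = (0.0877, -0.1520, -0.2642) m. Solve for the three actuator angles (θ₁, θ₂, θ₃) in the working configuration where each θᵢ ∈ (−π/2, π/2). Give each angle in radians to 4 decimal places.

arm 1 (φ=0.0°): x'=0.0877, y'=-0.1520
  A cos θ + B sin θ = C:  0.0523·cos θ + -0.2642·sin θ = 0.1395
  θ1 = atan2(B,A) + arccos(C/0.2693) = -0.3492
φ2=120.0° → target in arm frame (-0.1755, 0.0000)
  e−x'=0.3155;  (l²−L²−(e−x')²−y'²−z²)/2L = -0.1061
  √(A²+B²)=0.4115;  θ2 = -0.6972+1.8316 ≈ 1.1344
rotate P by −φ3: (0.0878, 0.1520, -0.2642)
  A=0.0522, B=-0.2642, C=(l²−L²−A²−y'²−z²)/(2L)=0.1396
  √(A²+B²)=0.2693;  θ3 = -1.3757+1.0258 ≈ -0.3499

θ₁ = -0.3492, θ₂ = 1.1344, θ₃ = -0.3499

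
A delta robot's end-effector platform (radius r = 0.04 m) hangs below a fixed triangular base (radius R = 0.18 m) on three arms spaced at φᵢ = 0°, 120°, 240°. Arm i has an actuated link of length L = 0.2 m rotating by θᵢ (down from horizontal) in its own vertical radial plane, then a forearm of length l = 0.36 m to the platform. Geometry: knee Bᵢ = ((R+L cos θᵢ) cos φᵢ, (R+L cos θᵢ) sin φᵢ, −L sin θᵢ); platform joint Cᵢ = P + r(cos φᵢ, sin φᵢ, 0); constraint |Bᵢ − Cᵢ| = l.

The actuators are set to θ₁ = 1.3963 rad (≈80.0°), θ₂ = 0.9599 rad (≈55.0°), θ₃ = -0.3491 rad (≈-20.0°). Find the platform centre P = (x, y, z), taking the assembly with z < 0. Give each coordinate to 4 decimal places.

arm 1 at φ=0.0°: (R−r)+L cos θ1 = 0.1747;  O1 = (0.1747, 0.0000, -0.1970)
arm 2 at φ=120.0°: (R−r)+L cos θ2 = 0.2547;  O2 = (-0.1274, 0.2206, -0.1638)
φ3=240.0°: virtual centre (-0.1640, -0.2840, 0.0684), radius l
eliminate P² terms by subtracting sphere 1 from 2 and 3
[-0.6042 0.4412 0.0663]·P = 0.0224;  [-0.6774 -0.5680 0.5307]·P = 0.0429
Cramer: x(z) = -0.0493+0.4234z;  y(z) = -0.0167+0.4295z
into |P−O₁|² = l²: 1.3637z² + 0.1899z + -0.0403 = 0;  Δ = 0.2561;  z = -0.2552 or 0.1159 → z<0 root = -0.2552
x = -0.1573, y = -0.1263

(-0.1573, -0.1263, -0.2552)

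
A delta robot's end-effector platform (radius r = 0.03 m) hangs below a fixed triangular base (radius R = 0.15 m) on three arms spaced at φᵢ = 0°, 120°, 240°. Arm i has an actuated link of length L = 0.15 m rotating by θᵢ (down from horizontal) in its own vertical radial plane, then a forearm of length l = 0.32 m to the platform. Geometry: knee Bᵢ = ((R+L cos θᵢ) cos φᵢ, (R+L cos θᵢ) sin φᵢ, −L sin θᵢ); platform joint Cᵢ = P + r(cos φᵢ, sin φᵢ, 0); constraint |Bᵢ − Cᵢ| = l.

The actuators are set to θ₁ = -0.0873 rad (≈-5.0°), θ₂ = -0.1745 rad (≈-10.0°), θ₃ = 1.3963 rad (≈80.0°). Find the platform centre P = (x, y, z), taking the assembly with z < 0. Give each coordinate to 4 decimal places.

O1 = (0.2694·cos0.0°, 0.2694·sin0.0°, 0.0131) = (0.2694, 0.0000, 0.0131)
O2 = (0.2677·cos120.0°, 0.2677·sin120.0°, 0.0260) = (-0.1339, 0.2319, 0.0260)
arm 3 at φ=240.0°: (R−r)+L cos θ3 = 0.1460;  O3 = (-0.0730, -0.1265, -0.1477)
subtract pairs → two planes through P
linear system: -0.8066x+0.4637y = -0.0004−0.0259z; -0.6849x+-0.2530y = -0.0296−-0.3216z
Cramer: x(z) = 0.0265-0.2733z;  y(z) = 0.0453-0.5313z
sphere 1 gives Az²+Bz+C=0 with A=1.3570, B=0.0585, C=-0.0412;  B²−4AC=0.2269;  roots -0.1971, 0.1540;  negative root z = -0.1971
x = 0.0804, y = 0.1500

(0.0804, 0.1500, -0.1971)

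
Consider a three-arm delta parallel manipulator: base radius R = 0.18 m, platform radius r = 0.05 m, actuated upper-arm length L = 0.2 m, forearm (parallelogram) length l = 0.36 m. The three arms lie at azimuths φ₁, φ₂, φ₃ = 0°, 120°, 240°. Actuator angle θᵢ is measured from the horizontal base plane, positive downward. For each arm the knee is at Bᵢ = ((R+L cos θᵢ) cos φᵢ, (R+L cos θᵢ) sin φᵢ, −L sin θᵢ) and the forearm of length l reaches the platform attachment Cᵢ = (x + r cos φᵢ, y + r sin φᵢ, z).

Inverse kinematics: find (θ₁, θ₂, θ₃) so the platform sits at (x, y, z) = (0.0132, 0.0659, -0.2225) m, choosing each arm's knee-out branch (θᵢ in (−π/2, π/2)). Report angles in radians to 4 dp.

arm 1 (φ=0.0°): x'=0.0132, y'=0.0659
  A=0.1168, B=-0.2225, C=(l²−L²−A²−y'²−z²)/(2L)=0.0553
  √(A²+B²)=0.2513;  θ1 = -1.0874+1.3490 ≈ 0.2616
arm 2 (φ=120.0°): x'=0.0505, y'=-0.0444
  e−x'=0.0795;  (l²−L²−(e−x')²−y'²−z²)/2L = 0.0795
  θ2 = atan2(B,A) + arccos(C/0.2363) = 0.0001
rotate P by −φ3: (-0.0637, -0.0215, -0.2225)
  A=0.1937, B=-0.2225, C=(l²−L²−A²−y'²−z²)/(2L)=0.0053
  √(A²+B²)=0.2950;  θ3 = -0.8546+1.5528 ≈ 0.6982

θ₁ = 0.2616, θ₂ = 0.0001, θ₃ = 0.6982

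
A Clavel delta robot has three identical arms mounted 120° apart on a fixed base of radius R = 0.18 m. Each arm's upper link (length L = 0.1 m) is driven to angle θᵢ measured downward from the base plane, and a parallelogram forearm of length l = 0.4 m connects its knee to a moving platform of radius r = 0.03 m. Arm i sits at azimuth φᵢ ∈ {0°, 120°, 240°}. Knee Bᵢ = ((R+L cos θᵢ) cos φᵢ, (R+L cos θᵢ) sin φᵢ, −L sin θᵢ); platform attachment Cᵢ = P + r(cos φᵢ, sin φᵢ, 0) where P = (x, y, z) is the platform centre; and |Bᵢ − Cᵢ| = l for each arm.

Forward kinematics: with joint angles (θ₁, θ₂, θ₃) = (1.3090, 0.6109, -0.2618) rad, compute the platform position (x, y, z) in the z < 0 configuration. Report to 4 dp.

O1 = (0.1759·cos0.0°, 0.1759·sin0.0°, -0.0966) = (0.1759, 0.0000, -0.0966)
φ2=120.0°: virtual centre (-0.1160, 0.2008, -0.0574), radius l
arm 3 at φ=240.0°: e+L cos θ3 = 0.2466;  O3 = (-0.1233, -0.2136, 0.0259)
eliminate P² terms by subtracting sphere 1 from 2 and 3
linear system: -0.5837x+0.4017y = 0.0168−0.0785z; -0.5984x+-0.4271y = 0.0212−0.2449z
Cramer: x(z) = -0.0321+0.2694z;  y(z) = -0.0047+0.1961z
sphere 1 gives Az²+Bz+C=0 with A=1.1110, B=0.0793, C=-0.1074;  B²−4AC=0.4836;  roots -0.3486, 0.2773;  negative root z = -0.3486
x = -0.1260, y = -0.0731

(-0.1260, -0.0731, -0.3486)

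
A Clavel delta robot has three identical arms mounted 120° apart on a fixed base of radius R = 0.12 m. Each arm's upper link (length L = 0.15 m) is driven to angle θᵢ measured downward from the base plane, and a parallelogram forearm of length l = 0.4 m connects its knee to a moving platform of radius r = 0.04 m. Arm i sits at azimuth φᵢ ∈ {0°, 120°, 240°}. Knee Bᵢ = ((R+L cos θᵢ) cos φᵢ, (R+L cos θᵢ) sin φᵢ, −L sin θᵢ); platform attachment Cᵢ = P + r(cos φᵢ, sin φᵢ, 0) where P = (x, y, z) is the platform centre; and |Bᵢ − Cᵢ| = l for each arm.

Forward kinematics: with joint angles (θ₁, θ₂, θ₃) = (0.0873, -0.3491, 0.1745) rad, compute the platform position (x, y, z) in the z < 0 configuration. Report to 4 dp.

arm 1 at φ=0.0°: e+L cos θ1 = 0.2294;  O1 = (0.2294, 0.0000, -0.0131)
O2 = (0.2210·cos120.0°, 0.2210·sin120.0°, 0.0513) = (-0.1105, 0.1914, 0.0513)
O3 = (0.2277·cos240.0°, 0.2277·sin240.0°, -0.0260) = (-0.1139, -0.1972, -0.0260)
eliminate P² terms by subtracting sphere 1 from 2 and 3
plane₁₂: -0.6798x+0.3827y+0.1288z = -0.0014
Cramer: x(z) = 0.0012+0.0770z;  y(z) = -0.0014-0.1997z
quadratic in z: (1.0458)z²+(-0.0084)z+(-0.1077)=0, √Δ=0.6714 → z ∈ {-0.3170, 0.3250}; z = -0.3170 (taking z<0)
x = -0.0232, y = 0.0619

(-0.0232, 0.0619, -0.3170)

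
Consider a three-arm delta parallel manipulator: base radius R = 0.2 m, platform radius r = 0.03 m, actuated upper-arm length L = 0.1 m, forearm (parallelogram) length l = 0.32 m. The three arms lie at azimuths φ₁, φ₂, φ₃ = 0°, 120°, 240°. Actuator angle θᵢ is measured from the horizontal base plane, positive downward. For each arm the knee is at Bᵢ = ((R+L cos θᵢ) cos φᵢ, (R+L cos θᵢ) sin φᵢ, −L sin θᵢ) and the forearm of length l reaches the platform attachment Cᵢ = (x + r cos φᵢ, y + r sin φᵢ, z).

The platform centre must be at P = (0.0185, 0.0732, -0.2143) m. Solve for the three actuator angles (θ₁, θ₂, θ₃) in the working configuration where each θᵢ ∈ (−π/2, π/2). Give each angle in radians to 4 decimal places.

φ1=0.0° → target in arm frame (0.0185, 0.0732)
  A=0.1515, B=-0.2143, C=(l²−L²−A²−y'²−z²)/(2L)=0.0908
  γ=atan2(-0.2143,0.1515)=-0.9554;  ψ=arccos(0.3461)=1.2174;  θ1=γ+ψ≈0.2620
rotate P by −φ2: (0.0541, -0.0526, -0.2143)
  e−x'=0.1159;  (l²−L²−(e−x')²−y'²−z²)/2L = 0.1514
  θ2 = atan2(B,A) + arccos(C/0.2436) = -0.1751
φ3=240.0° → target in arm frame (-0.0726, -0.0206)
  A=0.2426, B=-0.2143, C=(l²−L²−A²−y'²−z²)/(2L)=-0.0641
  γ=atan2(-0.2143,0.2426)=-0.7234;  ψ=arccos(-0.1981)=1.7702;  θ3=γ+ψ≈1.0467

θ₁ = 0.2620, θ₂ = -0.1751, θ₃ = 1.0467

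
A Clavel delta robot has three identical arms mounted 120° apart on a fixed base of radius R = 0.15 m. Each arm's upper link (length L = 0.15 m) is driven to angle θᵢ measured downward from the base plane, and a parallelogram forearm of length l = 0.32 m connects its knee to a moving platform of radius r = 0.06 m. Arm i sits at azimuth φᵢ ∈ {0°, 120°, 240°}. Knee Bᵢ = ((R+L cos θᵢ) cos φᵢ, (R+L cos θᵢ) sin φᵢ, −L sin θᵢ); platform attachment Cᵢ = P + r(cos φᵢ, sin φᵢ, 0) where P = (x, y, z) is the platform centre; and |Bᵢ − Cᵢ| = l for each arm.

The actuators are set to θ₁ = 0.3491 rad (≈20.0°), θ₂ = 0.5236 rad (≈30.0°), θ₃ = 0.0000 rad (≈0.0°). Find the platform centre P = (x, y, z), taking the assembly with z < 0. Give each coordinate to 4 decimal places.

(-0.0087, -0.0527, -0.2568)

O1 = (0.2310·cos0.0°, 0.2310·sin0.0°, -0.0513) = (0.2310, 0.0000, -0.0513)
O2 = (0.2199·cos120.0°, 0.2199·sin120.0°, -0.0750) = (-0.1100, 0.1904, -0.0750)
O3 = (0.2400·cos240.0°, 0.2400·sin240.0°, 0.0000) = (-0.1200, -0.2078, 0.0000)
subtract pairs → two planes through P
linear system: -0.6818x+0.3809y = -0.0020−-0.0474z; -0.7019x+-0.4157y = 0.0016−0.1026z
Cramer: x(z) = 0.0004+0.0352z;  y(z) = -0.0046+0.1874z
sphere 1 gives Az²+Bz+C=0 with A=1.0364, B=0.0847, C=-0.0466;  B²−4AC=0.2003;  roots -0.2568, 0.1751;  negative root z = -0.2568
x = -0.0087, y = -0.0527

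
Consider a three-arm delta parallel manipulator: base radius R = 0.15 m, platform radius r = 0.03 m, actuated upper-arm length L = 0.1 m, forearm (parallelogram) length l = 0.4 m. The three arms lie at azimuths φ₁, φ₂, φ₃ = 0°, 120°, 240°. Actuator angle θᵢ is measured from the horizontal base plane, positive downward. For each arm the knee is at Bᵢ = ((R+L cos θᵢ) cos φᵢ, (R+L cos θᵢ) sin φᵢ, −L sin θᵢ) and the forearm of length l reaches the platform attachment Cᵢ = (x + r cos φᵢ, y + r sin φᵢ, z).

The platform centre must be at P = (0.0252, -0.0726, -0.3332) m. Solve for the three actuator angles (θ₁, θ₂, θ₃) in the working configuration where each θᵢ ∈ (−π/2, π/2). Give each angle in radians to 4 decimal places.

rotate P by −φ1: (0.0252, -0.0726, -0.3332)
  A=0.0948, B=-0.3332, C=(l²−L²−A²−y'²−z²)/(2L)=0.1236
  θ1 = atan2(B,A) + arccos(C/0.3464) = -0.0876
arm 2 (φ=120.0°): x'=-0.0755, y'=0.0145
  A=0.1955, B=-0.3332, C=(l²−L²−A²−y'²−z²)/(2L)=0.0028
  θ2 = atan2(B,A) + arccos(C/0.3863) = 0.5233
rotate P by −φ3: (0.0503, 0.0581, -0.3332)
  e−x'=0.0697;  (l²−L²−(e−x')²−y'²−z²)/2L = 0.1537
  γ=atan2(-0.3332,0.0697)=-1.3645;  ψ=arccos(0.4515)=1.1024;  θ3=γ+ψ≈-0.2621

θ₁ = -0.0876, θ₂ = 0.5233, θ₃ = -0.2621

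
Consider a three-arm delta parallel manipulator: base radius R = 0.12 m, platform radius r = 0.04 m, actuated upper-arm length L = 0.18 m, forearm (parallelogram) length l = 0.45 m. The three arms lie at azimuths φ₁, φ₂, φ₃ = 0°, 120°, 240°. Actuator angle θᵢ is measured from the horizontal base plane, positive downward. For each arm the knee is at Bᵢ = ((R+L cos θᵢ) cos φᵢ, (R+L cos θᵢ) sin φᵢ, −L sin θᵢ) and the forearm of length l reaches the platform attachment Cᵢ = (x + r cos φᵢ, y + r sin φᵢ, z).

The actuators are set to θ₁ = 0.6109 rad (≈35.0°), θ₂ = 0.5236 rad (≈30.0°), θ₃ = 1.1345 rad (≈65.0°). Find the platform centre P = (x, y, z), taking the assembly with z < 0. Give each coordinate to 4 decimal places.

φ1=0.0°: virtual centre (0.2274, 0.0000, -0.1032), radius l
arm 2 at φ=120.0°: e+L cos θ2 = 0.2359;  O2 = (-0.1179, 0.2043, -0.0900)
O3 = (0.1561·cos240.0°, 0.1561·sin240.0°, -0.1631) = (-0.0780, -0.1352, -0.1631)
eliminate P² terms by subtracting sphere 1 from 2 and 3
[-0.6908 0.4086 0.0265]·P = 0.0014;  [-0.6110 -0.2703 -0.1198]·P = -0.0114
det = 0.4363;  x = 0.0099+-0.0957z,  y = 0.0200+-0.2267z
quadratic in z: (1.0606)z²+(0.2391)z+(-0.1441)=0, √Δ=0.8176 → z ∈ {-0.4982, 0.2727}; z = -0.4982 (taking z<0)
x = 0.0576, y = 0.1329

(0.0576, 0.1329, -0.4982)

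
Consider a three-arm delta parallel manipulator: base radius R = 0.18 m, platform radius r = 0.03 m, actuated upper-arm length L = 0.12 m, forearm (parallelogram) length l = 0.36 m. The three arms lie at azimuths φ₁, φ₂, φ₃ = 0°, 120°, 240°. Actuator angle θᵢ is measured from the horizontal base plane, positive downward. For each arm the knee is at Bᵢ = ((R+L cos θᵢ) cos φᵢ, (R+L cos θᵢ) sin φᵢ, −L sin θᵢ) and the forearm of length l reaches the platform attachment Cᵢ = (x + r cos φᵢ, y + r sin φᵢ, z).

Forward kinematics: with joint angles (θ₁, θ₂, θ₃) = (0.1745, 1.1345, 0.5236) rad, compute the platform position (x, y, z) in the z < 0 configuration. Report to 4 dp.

(0.0725, -0.0643, -0.3161)

centre 1 = (0.2682·cos0.0°, 0.2682·sin0.0°, -0.0208) = (0.2682, 0.0000, -0.0208)
arm 2 at φ=120.0°: e+L cos θ2 = 0.2007;  centre 2 = (-0.1004, 0.1738, -0.1088)
φ3=240.0°: virtual centre (-0.1270, -0.2199, -0.0600), radius l
subtract pairs → two planes through P
[-0.7371 0.3476 -0.1758]·P = -0.0202;  [-0.7903 -0.4398 -0.0783]·P = -0.0043
Cramer: x(z) = 0.0173-0.1746z;  y(z) = -0.0214+0.1356z
quadratic in z: (1.0489)z²+(0.1234)z+(-0.0658)=0, √Δ=0.5397 → z ∈ {-0.3161, 0.1984}; z = -0.3161 (taking z<0)
x = 0.0725, y = -0.0643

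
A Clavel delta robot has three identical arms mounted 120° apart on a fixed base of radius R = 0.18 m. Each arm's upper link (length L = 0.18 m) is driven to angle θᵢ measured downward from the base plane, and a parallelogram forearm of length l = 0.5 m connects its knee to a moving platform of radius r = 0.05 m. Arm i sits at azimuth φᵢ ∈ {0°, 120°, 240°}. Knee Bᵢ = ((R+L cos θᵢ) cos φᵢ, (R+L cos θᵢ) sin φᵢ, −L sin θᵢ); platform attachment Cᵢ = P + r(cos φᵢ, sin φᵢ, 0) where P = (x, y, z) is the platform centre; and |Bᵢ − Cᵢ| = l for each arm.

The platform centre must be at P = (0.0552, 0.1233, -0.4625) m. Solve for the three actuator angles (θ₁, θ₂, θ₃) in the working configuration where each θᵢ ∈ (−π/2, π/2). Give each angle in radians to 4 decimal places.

θ₁ = 0.2619, θ₂ = 0.1744, θ₃ = 0.8728

φ1=0.0° → target in arm frame (0.0552, 0.1233)
  A=0.0748, B=-0.4625, C=(l²−L²−A²−y'²−z²)/(2L)=-0.0475
  √(A²+B²)=0.4685;  θ1 = -1.4105+1.6724 ≈ 0.2619
rotate P by −φ2: (0.0792, -0.1095, -0.4625)
  A=0.0508, B=-0.4625, C=(l²−L²−A²−y'²−z²)/(2L)=-0.0302
  θ2 = atan2(B,A) + arccos(C/0.4653) = 0.1744
rotate P by −φ3: (-0.1344, -0.0138, -0.4625)
  e−x'=0.2644;  (l²−L²−(e−x')²−y'²−z²)/2L = -0.1844
  θ3 = atan2(B,A) + arccos(C/0.5327) = 0.8728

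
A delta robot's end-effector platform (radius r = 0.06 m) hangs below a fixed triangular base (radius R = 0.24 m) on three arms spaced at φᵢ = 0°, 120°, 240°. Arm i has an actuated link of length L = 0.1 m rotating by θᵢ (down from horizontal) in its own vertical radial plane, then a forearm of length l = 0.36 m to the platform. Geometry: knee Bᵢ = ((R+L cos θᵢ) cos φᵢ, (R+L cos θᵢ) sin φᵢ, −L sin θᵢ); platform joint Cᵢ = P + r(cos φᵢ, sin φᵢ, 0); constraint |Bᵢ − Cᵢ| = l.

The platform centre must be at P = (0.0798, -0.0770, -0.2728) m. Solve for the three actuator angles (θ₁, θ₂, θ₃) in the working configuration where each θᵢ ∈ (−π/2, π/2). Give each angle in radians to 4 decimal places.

arm 1 (φ=0.0°): x'=0.0798, y'=-0.0770
  A=0.1002, B=-0.2728, C=(l²−L²−A²−y'²−z²)/(2L)=0.1461
  γ=atan2(-0.2728,0.1002)=-1.2188;  ψ=arccos(0.5026)=1.0442;  θ1=γ+ψ≈-0.1746
arm 2 (φ=120.0°): x'=-0.1066, y'=-0.0306
  e−x'=0.2866;  (l²−L²−(e−x')²−y'²−z²)/2L = -0.1894
  γ=atan2(-0.2728,0.2866)=-0.7608;  ψ=arccos(-0.4788)=2.0701;  θ2=γ+ψ≈1.3093
arm 3 (φ=240.0°): x'=0.0268, y'=0.1076
  e−x'=0.1532;  (l²−L²−(e−x')²−y'²−z²)/2L = 0.0506
  θ3 = atan2(B,A) + arccos(C/0.3129) = 0.3492

θ₁ = -0.1746, θ₂ = 1.3093, θ₃ = 0.3492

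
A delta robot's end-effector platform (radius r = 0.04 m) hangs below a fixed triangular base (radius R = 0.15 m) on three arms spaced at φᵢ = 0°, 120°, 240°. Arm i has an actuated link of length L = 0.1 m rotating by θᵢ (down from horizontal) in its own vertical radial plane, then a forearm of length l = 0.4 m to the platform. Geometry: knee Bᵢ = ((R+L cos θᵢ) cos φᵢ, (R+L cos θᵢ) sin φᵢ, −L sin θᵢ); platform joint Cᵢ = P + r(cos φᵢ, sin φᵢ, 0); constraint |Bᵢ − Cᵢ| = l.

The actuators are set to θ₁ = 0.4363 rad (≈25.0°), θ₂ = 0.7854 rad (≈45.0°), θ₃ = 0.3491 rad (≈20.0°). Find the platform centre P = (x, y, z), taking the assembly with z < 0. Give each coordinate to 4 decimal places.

(0.0184, -0.0516, -0.3946)

arm 1 at φ=0.0°: ρ1 = 0.2006;  centre 1 = (0.2006, 0.0000, -0.0423)
centre 2 = (0.1807·cos120.0°, 0.1807·sin120.0°, -0.0707) = (-0.0904, 0.1565, -0.0707)
arm 3 at φ=240.0°: ρ3 = 0.2040;  centre 3 = (-0.1020, -0.1766, -0.0342)
|centre ₂|²−|centre ₁|² = -0.0044;  |centre ₃|²−|centre ₁|² = 0.0007
[-0.5820 0.3130 -0.0569]·P = -0.0044;  [-0.6052 -0.3533 0.0161]·P = 0.0007
Cramer: x(z) = 0.0033-0.0381z;  y(z) = -0.0078+0.1109z
into |P−centre ₁|² = l²: 1.0138z² + 0.0978z + -0.1192 = 0;  Δ = 0.4930;  z = -0.3946 or 0.2981 → z<0 root = -0.3946
x = 0.0184, y = -0.0516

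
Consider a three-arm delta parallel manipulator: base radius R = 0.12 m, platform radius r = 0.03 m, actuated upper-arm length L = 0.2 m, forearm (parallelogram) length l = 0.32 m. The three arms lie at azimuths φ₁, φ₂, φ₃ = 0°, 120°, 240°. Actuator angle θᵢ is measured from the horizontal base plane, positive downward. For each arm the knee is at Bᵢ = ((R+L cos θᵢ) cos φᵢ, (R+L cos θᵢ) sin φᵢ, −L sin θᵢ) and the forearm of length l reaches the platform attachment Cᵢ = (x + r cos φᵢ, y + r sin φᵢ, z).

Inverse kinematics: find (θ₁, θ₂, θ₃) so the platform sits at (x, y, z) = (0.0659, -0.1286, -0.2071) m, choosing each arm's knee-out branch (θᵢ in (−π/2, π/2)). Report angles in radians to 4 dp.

rotate P by −φ1: (0.0659, -0.1286, -0.2071)
  A=0.0241, B=-0.2071, C=(l²−L²−A²−y'²−z²)/(2L)=0.0060
  γ=atan2(-0.2071,0.0241)=-1.4549;  ψ=arccos(0.0287)=1.5421;  θ1=γ+ψ≈0.0872
φ2=120.0° → target in arm frame (-0.1443, 0.0072)
  e−x'=0.2343;  (l²−L²−(e−x')²−y'²−z²)/2L = -0.0886
  γ=atan2(-0.2071,0.2343)=-0.7238;  ψ=arccos(-0.2834)=1.8581;  θ2=γ+ψ≈1.1343
φ3=240.0° → target in arm frame (0.0784, 0.1214)
  A=0.0116, B=-0.2071, C=(l²−L²−A²−y'²−z²)/(2L)=0.0116
  γ=atan2(-0.2071,0.0116)=-1.5149;  ψ=arccos(0.0560)=1.5148;  θ3=γ+ψ≈-0.0002

θ₁ = 0.0872, θ₂ = 1.1343, θ₃ = -0.0002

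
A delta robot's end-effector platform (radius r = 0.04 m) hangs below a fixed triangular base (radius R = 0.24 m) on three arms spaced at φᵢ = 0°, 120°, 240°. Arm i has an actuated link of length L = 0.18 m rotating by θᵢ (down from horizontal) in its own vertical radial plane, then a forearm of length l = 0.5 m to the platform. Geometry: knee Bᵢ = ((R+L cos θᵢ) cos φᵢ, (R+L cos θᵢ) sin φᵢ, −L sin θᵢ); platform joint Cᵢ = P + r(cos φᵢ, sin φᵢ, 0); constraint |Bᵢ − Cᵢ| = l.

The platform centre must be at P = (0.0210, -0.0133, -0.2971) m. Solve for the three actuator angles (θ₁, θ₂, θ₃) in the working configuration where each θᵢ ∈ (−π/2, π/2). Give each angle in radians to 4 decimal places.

θ₁ = -0.3488, θ₂ = 0.0002, θ₃ = -0.1746

arm 1 (φ=0.0°): x'=0.0210, y'=-0.0133
  e−x'=0.1790;  (l²−L²−(e−x')²−y'²−z²)/2L = 0.2698
  θ1 = atan2(B,A) + arccos(C/0.3469) = -0.3488
rotate P by −φ2: (-0.0220, -0.0115, -0.2971)
  e−x'=0.2220;  (l²−L²−(e−x')²−y'²−z²)/2L = 0.2220
  √(A²+B²)=0.3709;  θ2 = -0.9290+0.9292 ≈ 0.0002
rotate P by −φ3: (0.0010, 0.0248, -0.2971)
  A cos θ + B sin θ = C:  0.1990·cos θ + -0.2971·sin θ = 0.2476
  θ3 = atan2(B,A) + arccos(C/0.3576) = -0.1746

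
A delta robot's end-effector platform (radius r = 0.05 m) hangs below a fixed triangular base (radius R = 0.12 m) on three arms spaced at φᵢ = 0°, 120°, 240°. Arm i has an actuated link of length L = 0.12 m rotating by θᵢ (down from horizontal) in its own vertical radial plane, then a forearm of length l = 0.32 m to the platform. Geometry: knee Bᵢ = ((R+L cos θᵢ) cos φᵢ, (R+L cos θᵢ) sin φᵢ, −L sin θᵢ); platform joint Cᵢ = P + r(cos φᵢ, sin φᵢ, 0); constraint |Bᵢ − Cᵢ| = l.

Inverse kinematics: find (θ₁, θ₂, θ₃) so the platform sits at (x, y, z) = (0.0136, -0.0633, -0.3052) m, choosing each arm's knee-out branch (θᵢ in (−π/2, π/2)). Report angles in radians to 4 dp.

θ₁ = 0.3491, θ₂ = 0.6979, θ₃ = 0.1744

φ1=0.0° → target in arm frame (0.0136, -0.0633)
  A cos θ + B sin θ = C:  0.0564·cos θ + -0.3052·sin θ = -0.0514
  √(A²+B²)=0.3104;  θ1 = -1.3881+1.7372 ≈ 0.3491
arm 2 (φ=120.0°): x'=-0.0616, y'=0.0199
  A cos θ + B sin θ = C:  0.1316·cos θ + -0.3052·sin θ = -0.0953
  γ=atan2(-0.3052,0.1316)=-1.1636;  ψ=arccos(-0.2866)=1.8615;  θ2=γ+ψ≈0.6979
arm 3 (φ=240.0°): x'=0.0480, y'=0.0434
  e−x'=0.0220;  (l²−L²−(e−x')²−y'²−z²)/2L = -0.0313
  θ3 = atan2(B,A) + arccos(C/0.3060) = 0.1744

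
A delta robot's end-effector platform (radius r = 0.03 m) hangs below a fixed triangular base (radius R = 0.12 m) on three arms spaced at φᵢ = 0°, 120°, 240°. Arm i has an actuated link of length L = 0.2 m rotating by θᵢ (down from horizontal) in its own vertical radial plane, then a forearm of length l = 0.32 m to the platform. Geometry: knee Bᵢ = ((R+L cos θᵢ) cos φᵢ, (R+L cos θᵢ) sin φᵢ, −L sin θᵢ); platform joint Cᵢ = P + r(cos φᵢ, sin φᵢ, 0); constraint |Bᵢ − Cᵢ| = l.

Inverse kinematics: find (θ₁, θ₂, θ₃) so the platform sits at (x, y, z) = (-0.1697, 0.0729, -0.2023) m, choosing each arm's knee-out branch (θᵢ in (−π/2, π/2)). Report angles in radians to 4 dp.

θ₁ = 1.3091, θ₂ = -0.3493, θ₃ = 0.5239

arm 1 (φ=0.0°): x'=-0.1697, y'=0.0729
  A cos θ + B sin θ = C:  0.2597·cos θ + -0.2023·sin θ = -0.1282
  γ=atan2(-0.2023,0.2597)=-0.6618;  ψ=arccos(-0.3895)=1.9708;  θ1=γ+ψ≈1.3091
arm 2 (φ=120.0°): x'=0.1480, y'=0.1105
  A cos θ + B sin θ = C:  -0.0580·cos θ + -0.2023·sin θ = 0.0147
  γ=atan2(-0.2023,-0.0580)=-1.8499;  ψ=arccos(0.0701)=1.5007;  θ2=γ+ψ≈-0.3493
rotate P by −φ3: (0.0217, -0.1834, -0.2023)
  e−x'=0.0683;  (l²−L²−(e−x')²−y'²−z²)/2L = -0.0421
  θ3 = atan2(B,A) + arccos(C/0.2135) = 0.5239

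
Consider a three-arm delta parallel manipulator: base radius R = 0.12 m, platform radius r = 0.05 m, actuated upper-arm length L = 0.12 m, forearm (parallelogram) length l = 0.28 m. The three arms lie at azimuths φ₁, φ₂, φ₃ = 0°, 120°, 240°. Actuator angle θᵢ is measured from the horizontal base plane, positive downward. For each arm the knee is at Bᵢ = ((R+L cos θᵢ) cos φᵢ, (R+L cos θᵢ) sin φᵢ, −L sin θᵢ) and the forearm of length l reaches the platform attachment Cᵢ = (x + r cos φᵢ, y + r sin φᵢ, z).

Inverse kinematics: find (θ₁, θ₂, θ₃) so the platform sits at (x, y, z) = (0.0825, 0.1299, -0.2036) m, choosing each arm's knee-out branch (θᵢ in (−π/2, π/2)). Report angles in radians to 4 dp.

arm 1 (φ=0.0°): x'=0.0825, y'=0.1299
  A=-0.0125, B=-0.2036, C=(l²−L²−A²−y'²−z²)/(2L)=0.0230
  γ=atan2(-0.2036,-0.0125)=-1.6321;  ψ=arccos(0.1127)=1.4579;  θ1=γ+ψ≈-0.1742
rotate P by −φ2: (0.0712, -0.1364, -0.2036)
  A=-0.0012, B=-0.2036, C=(l²−L²−A²−y'²−z²)/(2L)=0.0164
  √(A²+B²)=0.2036;  θ2 = -1.5769+1.4901 ≈ -0.0869
arm 3 (φ=240.0°): x'=-0.1537, y'=0.0065
  A cos θ + B sin θ = C:  0.2237·cos θ + -0.2036·sin θ = -0.1148
  √(A²+B²)=0.3025;  θ3 = -0.7383+1.9601 ≈ 1.2218

θ₁ = -0.1742, θ₂ = -0.0869, θ₃ = 1.2218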